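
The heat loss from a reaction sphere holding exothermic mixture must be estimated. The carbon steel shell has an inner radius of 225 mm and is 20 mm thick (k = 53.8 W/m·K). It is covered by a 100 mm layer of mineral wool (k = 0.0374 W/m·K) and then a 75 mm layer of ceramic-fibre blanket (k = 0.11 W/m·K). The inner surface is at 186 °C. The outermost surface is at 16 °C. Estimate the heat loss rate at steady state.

Each spherical layer contributes R = (1/r_i − 1/r_o)/(4πk):
R_carbon steel shell = (1/0.225 − 1/0.245)/(4π×53.8) = 5.366×10^-4 K/W
R_mineral wool = (1/0.245 − 1/0.345)/(4π×0.0374) = 2.517 K/W
R_ceramic-fibre blanket = (1/0.345 − 1/0.42)/(4π×0.11) = 0.3744 K/W
R_total = 2.892 K/W
Q = ΔT/R_total = 170/2.892

Q ≈ 58.8 W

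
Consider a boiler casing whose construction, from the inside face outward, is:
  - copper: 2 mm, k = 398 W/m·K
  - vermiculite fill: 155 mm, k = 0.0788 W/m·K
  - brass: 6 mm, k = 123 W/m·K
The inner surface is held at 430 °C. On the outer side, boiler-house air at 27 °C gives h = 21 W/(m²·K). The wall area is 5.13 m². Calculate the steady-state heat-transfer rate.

Q ≈ 1030 W

Model the wall as resistances in series:
R_copper = L/(kA) = 0.002/(398×5.13) = 9.796×10^-7 K/W
R_vermiculite fill = L/(kA) = 0.155/(0.0788×5.13) = 0.3834 K/W
R_brass = L/(kA) = 0.006/(123×5.13) = 9.509×10^-6 K/W
R_outer film = 1/(h_o·A) = 1/(21×5.13) = 0.009282 K/W
R_total = 0.3927 K/W
Q = ΔT / R_total = 403 / 0.3927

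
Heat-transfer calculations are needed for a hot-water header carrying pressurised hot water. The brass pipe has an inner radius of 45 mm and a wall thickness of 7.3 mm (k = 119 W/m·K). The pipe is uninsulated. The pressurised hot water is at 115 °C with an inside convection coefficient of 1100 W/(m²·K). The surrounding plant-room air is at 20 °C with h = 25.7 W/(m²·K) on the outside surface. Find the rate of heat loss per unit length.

q′ ≈ 780 W/m

Per-layer cylindrical resistances, series-summed:
R_inner film = 1/(h_i·2πr₁L) = 1/(1100×2π×0.045×1) = 0.003215 K/W
R_brass pipe wall = ln(52.3/45)/(2π×119×1) = 2.011×10^-4 K/W
R_outer film = 1/(h_o·2πr_oL) = 1/(25.7×2π×0.0523×1) = 0.1184 K/W
R_total = 0.1218 K/W
Q = ΔT/R_total = 95/0.1218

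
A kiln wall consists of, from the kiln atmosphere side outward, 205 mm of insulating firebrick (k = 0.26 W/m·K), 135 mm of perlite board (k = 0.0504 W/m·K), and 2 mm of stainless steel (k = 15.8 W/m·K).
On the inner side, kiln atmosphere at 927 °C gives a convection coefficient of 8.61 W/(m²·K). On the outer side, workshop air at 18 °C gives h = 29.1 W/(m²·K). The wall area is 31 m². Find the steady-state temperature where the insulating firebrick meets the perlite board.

T ≈ 700 °C

Treating each layer as a thermal resistance in series:
R_inner film = 1/(h_i·A) = 1/(8.61×31) = 0.003747 K/W
R_insulating firebrick = L/(kA) = 0.205/(0.26×31) = 0.02543 K/W
R_perlite board = L/(kA) = 0.135/(0.0504×31) = 0.08641 K/W
R_stainless steel = L/(kA) = 0.002/(15.8×31) = 4.083×10^-6 K/W
R_outer film = 1/(h_o·A) = 1/(29.1×31) = 0.001109 K/W
R_total = 0.1167 K/W;  Q = ΔT/R_total = 909/0.1167 = 7789 W
T_interface = T_inner − Q·ΣR(inner→interface) = 927 − 7790×0.02918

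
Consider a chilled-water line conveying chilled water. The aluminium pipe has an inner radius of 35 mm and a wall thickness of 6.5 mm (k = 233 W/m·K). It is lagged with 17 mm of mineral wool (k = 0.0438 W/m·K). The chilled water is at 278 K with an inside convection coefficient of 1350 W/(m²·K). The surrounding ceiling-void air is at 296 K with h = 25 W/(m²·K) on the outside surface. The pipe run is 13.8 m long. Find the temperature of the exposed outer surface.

Per-layer cylindrical resistances, series-summed:
R_inner film = 1/(h_i·2πr₁L) = 1/(1350×2π×0.035×13.8) = 2.441×10^-4 K/W
R_aluminium pipe wall = ln(41.5/35)/(2π×233×13.8) = 8.432×10^-6 K/W
R_mineral wool = ln(58.5/41.5)/(2π×0.0438×13.8) = 0.0904 K/W
R_outer film = 1/(h_o·2πr_oL) = 1/(25×2π×0.0585×13.8) = 0.007886 K/W
R_total = 0.09854 K/W
Q = ΔT/R_total = 18/0.09854
Q = 183 W
T_interface = T_inner + Q·ΣR(inner→interface) = 278 + 183×0.09066

T ≈ 295 K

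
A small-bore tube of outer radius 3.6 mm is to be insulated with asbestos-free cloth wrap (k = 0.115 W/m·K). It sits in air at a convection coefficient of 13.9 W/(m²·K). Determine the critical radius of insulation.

For a cylinder r_cr = k/h = 0.115/13.9
r_cr = 8.27 mm; since the bare radius (3.6 mm) is below r_cr, adding a thin layer of insulation will *increase* heat loss.

r_cr ≈ 8.27 mm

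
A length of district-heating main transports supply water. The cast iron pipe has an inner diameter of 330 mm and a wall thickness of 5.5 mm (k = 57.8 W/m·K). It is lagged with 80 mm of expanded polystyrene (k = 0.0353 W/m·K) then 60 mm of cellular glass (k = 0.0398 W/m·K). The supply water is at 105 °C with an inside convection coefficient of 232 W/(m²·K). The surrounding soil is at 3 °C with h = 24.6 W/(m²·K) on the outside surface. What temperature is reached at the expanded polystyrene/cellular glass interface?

Treating each annulus and film as a series resistance:
R_inner film = 1/(h_i·2πr₁L) = 1/(232×2π×0.165×1) = 0.004158 K/W
R_cast iron pipe wall = ln(170.5/165)/(2π×57.8×1) = 9.029×10^-5 K/W
R_expanded polystyrene = ln(250.5/170.5)/(2π×0.0353×1) = 1.735 K/W
R_cellular glass = ln(310.5/250.5)/(2π×0.0398×1) = 0.8587 K/W
R_outer film = 1/(h_o·2πr_oL) = 1/(24.6×2π×0.3105×1) = 0.02084 K/W
R_total = 2.618 K/W
Q = ΔT/R_total = 102/2.618
Q = 39 W/m
T_interface = T_inner − Q·ΣR(inner→interface) = 105 − 39×1.739

T ≈ 37.3 °C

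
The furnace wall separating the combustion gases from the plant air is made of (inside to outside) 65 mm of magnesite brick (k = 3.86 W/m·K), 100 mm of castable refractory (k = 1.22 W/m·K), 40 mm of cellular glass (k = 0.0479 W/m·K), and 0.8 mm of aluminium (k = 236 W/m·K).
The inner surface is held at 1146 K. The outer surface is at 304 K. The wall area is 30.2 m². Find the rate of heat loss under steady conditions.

Q ≈ 27200 W

Using the resistance-network approach (series):
R_magnesite brick = L/(kA) = 0.065/(3.86×30.2) = 5.576×10^-4 K/W
R_castable refractory = L/(kA) = 0.1/(1.22×30.2) = 0.002714 K/W
R_cellular glass = L/(kA) = 0.04/(0.0479×30.2) = 0.02765 K/W
R_aluminium = L/(kA) = 0.0008/(236×30.2) = 1.122×10^-7 K/W
R_total = 0.03092 K/W
Q = ΔT / R_total = 842 / 0.03092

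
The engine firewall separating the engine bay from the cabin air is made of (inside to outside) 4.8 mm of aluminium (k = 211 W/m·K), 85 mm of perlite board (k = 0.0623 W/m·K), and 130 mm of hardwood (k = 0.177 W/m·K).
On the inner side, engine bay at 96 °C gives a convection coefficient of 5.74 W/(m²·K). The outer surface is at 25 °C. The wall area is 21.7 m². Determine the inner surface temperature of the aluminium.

T ≈ 90.6 °C

Using the resistance-network approach (series):
R_inner film = 1/(h_i·A) = 1/(5.74×21.7) = 0.008028 K/W
R_aluminium = L/(kA) = 0.0048/(211×21.7) = 1.048×10^-6 K/W
R_perlite board = L/(kA) = 0.085/(0.0623×21.7) = 0.06287 K/W
R_hardwood = L/(kA) = 0.13/(0.177×21.7) = 0.03385 K/W
R_total = 0.1047 K/W;  Q = ΔT/R_total = 71/0.1047 = 677.8 W
T_interface = T_inner − Q·ΣR(inner→interface) = 96 − 678×0.008028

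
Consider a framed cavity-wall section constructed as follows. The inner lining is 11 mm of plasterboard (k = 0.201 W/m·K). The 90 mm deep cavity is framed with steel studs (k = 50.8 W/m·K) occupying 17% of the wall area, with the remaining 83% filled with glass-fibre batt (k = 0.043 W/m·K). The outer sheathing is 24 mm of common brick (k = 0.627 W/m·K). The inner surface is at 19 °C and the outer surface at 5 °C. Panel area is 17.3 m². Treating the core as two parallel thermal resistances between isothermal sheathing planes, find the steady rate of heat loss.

Q ≈ 2340 W

Sheathing layers in series; stud and cavity paths in parallel between them.
R_inner = 0.011/(0.201×17.3) = 0.003163 K/W
R_stud  = 0.09/(50.8×0.17×17.3) = 6.024×10^-4 K/W
R_cav   = 0.09/(0.043×0.83×17.3) = 0.1458 K/W
1/R_core = 1/R_stud + 1/R_cav → R_core = 5.999×10^-4 K/W
R_outer = 0.024/(0.627×17.3) = 0.002213 K/W
R_total = 0.005976 K/W
Q = ΔT/R_total = 14/0.005976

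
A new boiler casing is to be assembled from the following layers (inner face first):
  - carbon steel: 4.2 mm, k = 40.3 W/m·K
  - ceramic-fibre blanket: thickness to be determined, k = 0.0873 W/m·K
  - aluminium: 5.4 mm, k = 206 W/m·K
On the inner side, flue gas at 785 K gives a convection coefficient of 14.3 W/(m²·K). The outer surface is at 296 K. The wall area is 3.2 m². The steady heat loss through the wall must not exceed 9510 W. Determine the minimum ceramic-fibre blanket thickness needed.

Series thermal resistances:
R_inner film = 1/(h_i·A) = 1/(14.3×3.2) = 0.02185 K/W
R_carbon steel = L/(kA) = 0.0042/(40.3×3.2) = 3.257×10^-5 K/W
R_aluminium = L/(kA) = 0.0054/(206×3.2) = 8.192×10^-6 K/W
Sum of the known resistances R_other = 0.02189 K/W
Required total resistance R_tot = ΔT/Q_allow = 489/9510 = 0.05142 K/W
R_ceramic-fibre blanket = R_tot − R_other = 0.02953 K/W
L = R·k·A = 0.02953×0.0873×3.2

L ≈ 8.25 mm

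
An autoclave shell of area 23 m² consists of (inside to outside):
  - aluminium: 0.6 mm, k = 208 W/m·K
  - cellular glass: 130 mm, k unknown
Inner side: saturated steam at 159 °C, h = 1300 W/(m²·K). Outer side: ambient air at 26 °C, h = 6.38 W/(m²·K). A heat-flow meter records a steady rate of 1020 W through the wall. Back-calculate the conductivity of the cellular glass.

Model the wall as resistances in series:
R_inner film = 1/(h_i·A) = 1/(1300×23) = 3.344×10^-5 K/W
R_aluminium = L/(kA) = 0.0006/(208×23) = 1.254×10^-7 K/W
R_outer film = 1/(h_o·A) = 1/(6.38×23) = 0.006815 K/W
Sum of known resistances R_other = 0.006848 K/W
Total R = ΔT/Q = 133/1020 = 0.1304 K/W
R_cellular glass = R_total − R_other = 0.1235 K/W
k = L/(R·A) = 0.13/(0.1235×23)

k ≈ 0.0458 W/(m·K)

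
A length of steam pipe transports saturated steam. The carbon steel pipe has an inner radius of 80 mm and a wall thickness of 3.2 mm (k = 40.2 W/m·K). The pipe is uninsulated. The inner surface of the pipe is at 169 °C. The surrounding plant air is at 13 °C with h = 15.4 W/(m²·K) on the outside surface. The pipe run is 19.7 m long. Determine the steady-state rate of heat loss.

For a radial system each layer contributes R = ln(r_out/r_in)/(2πkL); films add R = 1/(hA).
R_carbon steel pipe wall = ln(83.2/80)/(2π×40.2×19.7) = 7.882×10^-6 K/W
R_outer film = 1/(h_o·2πr_oL) = 1/(15.4×2π×0.0832×19.7) = 0.006305 K/W
R_total = 0.006313 K/W
Q = ΔT/R_total = 156/0.006313

Q ≈ 24700 W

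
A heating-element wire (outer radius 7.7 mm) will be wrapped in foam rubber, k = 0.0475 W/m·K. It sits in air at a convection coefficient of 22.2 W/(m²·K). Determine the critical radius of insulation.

For a cylinder r_cr = k/h = 0.0475/22.2
r_cr = 2.14 mm; since the bare radius (7.7 mm) is above r_cr, any added insulation will reduce heat loss.

r_cr ≈ 2.14 mm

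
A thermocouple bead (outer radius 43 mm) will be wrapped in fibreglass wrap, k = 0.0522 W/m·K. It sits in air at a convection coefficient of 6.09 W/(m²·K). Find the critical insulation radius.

r_cr ≈ 17.1 mm

For a sphere r_cr = 2k/h = 2×0.0522/6.09
r_cr = 17.1 mm; since the bare radius (43 mm) is above r_cr, any added insulation will reduce heat loss.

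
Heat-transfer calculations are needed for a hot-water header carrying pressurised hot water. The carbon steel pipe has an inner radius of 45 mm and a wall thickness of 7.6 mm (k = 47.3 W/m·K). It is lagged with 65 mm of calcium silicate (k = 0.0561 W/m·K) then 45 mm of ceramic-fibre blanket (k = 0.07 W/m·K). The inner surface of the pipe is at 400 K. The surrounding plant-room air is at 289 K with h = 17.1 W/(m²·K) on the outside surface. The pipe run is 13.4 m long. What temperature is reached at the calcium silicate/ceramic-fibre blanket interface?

Per-layer cylindrical resistances, series-summed:
R_carbon steel pipe wall = ln(52.6/45)/(2π×47.3×13.4) = 3.919×10^-5 K/W
R_calcium silicate = ln(117.6/52.6)/(2π×0.0561×13.4) = 0.1703 K/W
R_ceramic-fibre blanket = ln(162.6/117.6)/(2π×0.07×13.4) = 0.05498 K/W
R_outer film = 1/(h_o·2πr_oL) = 1/(17.1×2π×0.1626×13.4) = 0.004272 K/W
R_total = 0.2296 K/W
Q = ΔT/R_total = 111/0.2296
Q = 483 W
T_interface = T_inner − Q·ΣR(inner→interface) = 400 − 483×0.1704

T ≈ 318 K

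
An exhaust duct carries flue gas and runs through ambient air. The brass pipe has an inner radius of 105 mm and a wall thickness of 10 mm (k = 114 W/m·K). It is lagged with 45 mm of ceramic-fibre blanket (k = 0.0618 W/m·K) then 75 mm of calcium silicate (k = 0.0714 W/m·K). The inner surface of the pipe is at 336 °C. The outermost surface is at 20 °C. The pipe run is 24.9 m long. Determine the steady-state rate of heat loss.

Q ≈ 4610 W

Radial resistances (cylindrical: R_cond = ln(r_o/r_i)/(2πkL), R_conv = 1/(h·2πrL)):
R_brass pipe wall = ln(115/105)/(2π×114×24.9) = 5.101×10^-6 K/W
R_ceramic-fibre blanket = ln(160/115)/(2π×0.0618×24.9) = 0.03416 K/W
R_calcium silicate = ln(235/160)/(2π×0.0714×24.9) = 0.03441 K/W
R_total = 0.06857 K/W
Q = ΔT/R_total = 316/0.06857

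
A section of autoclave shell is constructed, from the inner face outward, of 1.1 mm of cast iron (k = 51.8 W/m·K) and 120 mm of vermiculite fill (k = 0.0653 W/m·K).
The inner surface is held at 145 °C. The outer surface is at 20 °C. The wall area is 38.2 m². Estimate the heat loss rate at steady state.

Model the wall as resistances in series:
R_cast iron = L/(kA) = 0.0011/(51.8×38.2) = 5.559×10^-7 K/W
R_vermiculite fill = L/(kA) = 0.12/(0.0653×38.2) = 0.04811 K/W
R_total = 0.04811 K/W
Q = ΔT / R_total = 125 / 0.04811

Q ≈ 2600 W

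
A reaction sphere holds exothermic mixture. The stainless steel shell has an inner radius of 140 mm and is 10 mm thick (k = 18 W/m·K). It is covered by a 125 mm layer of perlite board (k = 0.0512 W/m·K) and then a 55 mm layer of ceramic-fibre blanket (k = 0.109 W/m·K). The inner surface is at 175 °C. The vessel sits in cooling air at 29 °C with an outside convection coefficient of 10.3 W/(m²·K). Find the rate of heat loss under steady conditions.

Radial (spherical) resistances in series:
R_stainless steel shell = (1/0.14 − 1/0.15)/(4π×18) = 0.002105 K/W
R_perlite board = (1/0.15 − 1/0.275)/(4π×0.0512) = 4.71 K/W
R_ceramic-fibre blanket = (1/0.275 − 1/0.33)/(4π×0.109) = 0.4425 K/W
R_outer film = 1/(h·4πr_o²) = 1/(10.3×4π×0.33²) = 0.07095 K/W
R_total = 5.225 K/W
Q = ΔT/R_total = 146/5.225

Q ≈ 27.9 W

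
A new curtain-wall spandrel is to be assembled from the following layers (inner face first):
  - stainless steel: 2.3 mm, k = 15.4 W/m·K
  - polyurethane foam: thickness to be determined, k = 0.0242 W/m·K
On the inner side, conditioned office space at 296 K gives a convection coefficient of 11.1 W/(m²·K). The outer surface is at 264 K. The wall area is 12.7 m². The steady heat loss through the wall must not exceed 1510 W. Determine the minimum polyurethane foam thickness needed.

Using the resistance-network approach (series):
R_inner film = 1/(h_i·A) = 1/(11.1×12.7) = 0.007094 K/W
R_stainless steel = L/(kA) = 0.0023/(15.4×12.7) = 1.176×10^-5 K/W
Sum of the known resistances R_other = 0.007105 K/W
Required total resistance R_tot = ΔT/Q_allow = 32/1510 = 0.02119 K/W
R_polyurethane foam = R_tot − R_other = 0.01409 K/W
L = R·k·A = 0.01409×0.0242×12.7

L ≈ 4.33 mm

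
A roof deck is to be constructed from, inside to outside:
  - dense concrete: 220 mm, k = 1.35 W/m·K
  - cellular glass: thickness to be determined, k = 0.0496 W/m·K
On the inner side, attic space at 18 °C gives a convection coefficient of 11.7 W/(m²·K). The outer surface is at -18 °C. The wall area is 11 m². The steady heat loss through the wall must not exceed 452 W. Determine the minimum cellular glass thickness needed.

L ≈ 31.1 mm

Using the resistance-network approach (series):
R_inner film = 1/(h_i·A) = 1/(11.7×11) = 0.00777 K/W
R_dense concrete = L/(kA) = 0.22/(1.35×11) = 0.01481 K/W
Sum of the known resistances R_other = 0.02258 K/W
Required total resistance R_tot = ΔT/Q_allow = 36/452 = 0.07965 K/W
R_cellular glass = R_tot − R_other = 0.05706 K/W
L = R·k·A = 0.05706×0.0496×11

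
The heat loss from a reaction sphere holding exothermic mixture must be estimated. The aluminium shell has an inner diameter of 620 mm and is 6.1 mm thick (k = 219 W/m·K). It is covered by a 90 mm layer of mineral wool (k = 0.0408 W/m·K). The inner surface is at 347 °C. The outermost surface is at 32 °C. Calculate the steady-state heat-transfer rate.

Q ≈ 230 W

Spherical conduction: R = (1/r_in − 1/r_out)/(4πk) per layer; series-sum.
R_aluminium shell = (1/0.31 − 1/0.3161)/(4π×219) = 2.262×10^-5 K/W
R_mineral wool = (1/0.3161 − 1/0.4061)/(4π×0.0408) = 1.367 K/W
R_total = 1.367 K/W
Q = ΔT/R_total = 315/1.367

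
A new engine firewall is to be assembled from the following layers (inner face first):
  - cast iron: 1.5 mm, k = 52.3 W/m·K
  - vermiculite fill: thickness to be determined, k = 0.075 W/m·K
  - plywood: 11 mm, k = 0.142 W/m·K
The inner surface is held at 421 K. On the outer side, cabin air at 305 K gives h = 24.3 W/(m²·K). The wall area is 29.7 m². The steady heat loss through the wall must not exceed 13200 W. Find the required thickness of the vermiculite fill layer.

L ≈ 10.7 mm

Model the wall as resistances in series:
R_cast iron = L/(kA) = 0.0015/(52.3×29.7) = 9.657×10^-7 K/W
R_plywood = L/(kA) = 0.011/(0.142×29.7) = 0.002608 K/W
R_outer film = 1/(h_o·A) = 1/(24.3×29.7) = 0.001386 K/W
Sum of the known resistances R_other = 0.003995 K/W
Required total resistance R_tot = ΔT/Q_allow = 116/13200 = 0.008788 K/W
R_vermiculite fill = R_tot − R_other = 0.004793 K/W
L = R·k·A = 0.004793×0.075×29.7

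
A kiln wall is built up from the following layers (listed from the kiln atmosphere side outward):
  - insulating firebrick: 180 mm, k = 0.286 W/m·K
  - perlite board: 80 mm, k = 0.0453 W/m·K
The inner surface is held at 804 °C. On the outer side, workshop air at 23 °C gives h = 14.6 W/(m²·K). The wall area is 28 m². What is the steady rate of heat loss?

Using the resistance-network approach (series):
R_insulating firebrick = L/(kA) = 0.18/(0.286×28) = 0.02248 K/W
R_perlite board = L/(kA) = 0.08/(0.0453×28) = 0.06307 K/W
R_outer film = 1/(h_o·A) = 1/(14.6×28) = 0.002446 K/W
R_total = 0.088 K/W
Q = ΔT / R_total = 781 / 0.088

Q ≈ 8880 W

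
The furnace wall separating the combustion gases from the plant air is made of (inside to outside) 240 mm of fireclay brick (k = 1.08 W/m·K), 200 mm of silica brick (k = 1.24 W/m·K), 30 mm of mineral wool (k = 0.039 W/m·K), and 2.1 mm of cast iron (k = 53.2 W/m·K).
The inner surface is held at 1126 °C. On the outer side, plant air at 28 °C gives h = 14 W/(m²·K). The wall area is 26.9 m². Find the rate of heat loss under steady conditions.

Q ≈ 24100 W

Using the resistance-network approach (series):
R_fireclay brick = L/(kA) = 0.24/(1.08×26.9) = 0.008261 K/W
R_silica brick = L/(kA) = 0.2/(1.24×26.9) = 0.005996 K/W
R_mineral wool = L/(kA) = 0.03/(0.039×26.9) = 0.0286 K/W
R_cast iron = L/(kA) = 0.0021/(53.2×26.9) = 1.467×10^-6 K/W
R_outer film = 1/(h_o·A) = 1/(14×26.9) = 0.002655 K/W
R_total = 0.04551 K/W
Q = ΔT / R_total = 1098 / 0.04551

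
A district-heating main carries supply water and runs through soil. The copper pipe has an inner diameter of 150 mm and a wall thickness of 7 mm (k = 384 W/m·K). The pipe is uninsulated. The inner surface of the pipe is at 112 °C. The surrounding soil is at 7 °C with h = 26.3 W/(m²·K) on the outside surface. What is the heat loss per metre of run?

q′ ≈ 1420 W/m

Cylindrical conduction, so R = ln(r₂/r₁)/(2πkL) per layer, in series:
R_copper pipe wall = ln(82/75)/(2π×384×1) = 3.698×10^-5 K/W
R_outer film = 1/(h_o·2πr_oL) = 1/(26.3×2π×0.082×1) = 0.0738 K/W
R_total = 0.07384 K/W
Q = ΔT/R_total = 105/0.07384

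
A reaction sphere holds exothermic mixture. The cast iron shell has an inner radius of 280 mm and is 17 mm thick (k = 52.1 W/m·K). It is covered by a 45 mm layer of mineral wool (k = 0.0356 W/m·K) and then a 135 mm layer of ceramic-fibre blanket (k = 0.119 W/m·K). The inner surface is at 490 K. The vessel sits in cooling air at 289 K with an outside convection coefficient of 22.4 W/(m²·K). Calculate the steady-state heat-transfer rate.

Radial (spherical) resistances in series:
R_cast iron shell = (1/0.28 − 1/0.297)/(4π×52.1) = 3.122×10^-4 K/W
R_mineral wool = (1/0.297 − 1/0.342)/(4π×0.0356) = 0.9903 K/W
R_ceramic-fibre blanket = (1/0.342 − 1/0.477)/(4π×0.119) = 0.5534 K/W
R_outer film = 1/(h·4πr_o²) = 1/(22.4×4π×0.477²) = 0.01561 K/W
R_total = 1.56 K/W
Q = ΔT/R_total = 201/1.56

Q ≈ 129 W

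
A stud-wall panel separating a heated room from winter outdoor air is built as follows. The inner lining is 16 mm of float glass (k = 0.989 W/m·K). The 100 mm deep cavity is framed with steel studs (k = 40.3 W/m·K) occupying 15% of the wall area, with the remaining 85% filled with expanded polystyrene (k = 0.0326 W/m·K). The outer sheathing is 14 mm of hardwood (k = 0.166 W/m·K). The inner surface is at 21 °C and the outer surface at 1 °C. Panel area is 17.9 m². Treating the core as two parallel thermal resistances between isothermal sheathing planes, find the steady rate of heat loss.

Sheathing layers in series; stud and cavity paths in parallel between them.
R_inner = 0.016/(0.989×17.9) = 9.038×10^-4 K/W
R_stud  = 0.1/(40.3×0.15×17.9) = 9.242×10^-4 K/W
R_cav   = 0.1/(0.0326×0.85×17.9) = 0.2016 K/W
1/R_core = 1/R_stud + 1/R_cav → R_core = 9.2×10^-4 K/W
R_outer = 0.014/(0.166×17.9) = 0.004712 K/W
R_total = 0.006535 K/W
Q = ΔT/R_total = 20/0.006535

Q ≈ 3060 W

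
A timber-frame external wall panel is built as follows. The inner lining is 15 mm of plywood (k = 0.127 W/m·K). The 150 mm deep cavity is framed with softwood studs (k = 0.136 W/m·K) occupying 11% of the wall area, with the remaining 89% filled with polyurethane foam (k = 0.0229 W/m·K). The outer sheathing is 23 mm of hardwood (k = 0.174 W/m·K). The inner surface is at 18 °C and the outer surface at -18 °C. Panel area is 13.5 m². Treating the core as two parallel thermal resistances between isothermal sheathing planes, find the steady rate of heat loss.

Q ≈ 108 W

Sheathing layers in series; stud and cavity paths in parallel between them.
R_inner = 0.015/(0.127×13.5) = 0.008749 K/W
R_stud  = 0.15/(0.136×0.11×13.5) = 0.7427 K/W
R_cav   = 0.15/(0.0229×0.89×13.5) = 0.5452 K/W
1/R_core = 1/R_stud + 1/R_cav → R_core = 0.3144 K/W
R_outer = 0.023/(0.174×13.5) = 0.009791 K/W
R_total = 0.3329 K/W
Q = ΔT/R_total = 36/0.3329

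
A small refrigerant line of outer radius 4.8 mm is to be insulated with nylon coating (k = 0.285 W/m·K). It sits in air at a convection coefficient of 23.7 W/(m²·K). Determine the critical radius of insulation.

For a cylinder r_cr = k/h = 0.285/23.7
r_cr = 12 mm; since the bare radius (4.8 mm) is below r_cr, adding a thin layer of insulation will *increase* heat loss.

r_cr ≈ 12 mm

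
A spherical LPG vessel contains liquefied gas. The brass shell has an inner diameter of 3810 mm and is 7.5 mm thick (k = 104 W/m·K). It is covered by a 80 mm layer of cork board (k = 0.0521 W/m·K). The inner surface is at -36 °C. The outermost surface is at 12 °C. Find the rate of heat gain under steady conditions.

Radial (spherical) resistances in series:
R_brass shell = (1/1.905 − 1/1.9125)/(4π×104) = 1.575×10^-6 K/W
R_cork board = (1/1.9125 − 1/1.9925)/(4π×0.0521) = 0.03207 K/W
R_total = 0.03207 K/W
Q = ΔT/R_total = 48/0.03207

Q ≈ 1500 W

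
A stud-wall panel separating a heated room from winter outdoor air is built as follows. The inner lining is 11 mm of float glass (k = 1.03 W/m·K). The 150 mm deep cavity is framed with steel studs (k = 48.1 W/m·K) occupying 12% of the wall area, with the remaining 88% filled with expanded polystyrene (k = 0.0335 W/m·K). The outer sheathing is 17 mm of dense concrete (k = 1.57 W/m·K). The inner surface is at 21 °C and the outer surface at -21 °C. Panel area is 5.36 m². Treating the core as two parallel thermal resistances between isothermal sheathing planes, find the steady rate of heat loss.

Q ≈ 4750 W

Sheathing layers in series; stud and cavity paths in parallel between them.
R_inner = 0.011/(1.03×5.36) = 0.001992 K/W
R_stud  = 0.15/(48.1×0.12×5.36) = 0.004848 K/W
R_cav   = 0.15/(0.0335×0.88×5.36) = 0.9493 K/W
1/R_core = 1/R_stud + 1/R_cav → R_core = 0.004824 K/W
R_outer = 0.017/(1.57×5.36) = 0.00202 K/W
R_total = 0.008836 K/W
Q = ΔT/R_total = 42/0.008836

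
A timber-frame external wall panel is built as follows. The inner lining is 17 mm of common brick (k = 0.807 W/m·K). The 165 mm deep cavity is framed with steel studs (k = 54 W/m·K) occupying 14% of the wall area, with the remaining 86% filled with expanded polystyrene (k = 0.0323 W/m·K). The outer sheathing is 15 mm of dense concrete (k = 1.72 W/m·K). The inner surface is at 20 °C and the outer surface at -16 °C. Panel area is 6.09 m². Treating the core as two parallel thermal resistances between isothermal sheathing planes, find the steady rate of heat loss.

Sheathing layers in series; stud and cavity paths in parallel between them.
R_inner = 0.017/(0.807×6.09) = 0.003459 K/W
R_stud  = 0.165/(54×0.14×6.09) = 0.003584 K/W
R_cav   = 0.165/(0.0323×0.86×6.09) = 0.9754 K/W
1/R_core = 1/R_stud + 1/R_cav → R_core = 0.003571 K/W
R_outer = 0.015/(1.72×6.09) = 0.001432 K/W
R_total = 0.008462 K/W
Q = ΔT/R_total = 36/0.008462

Q ≈ 4250 W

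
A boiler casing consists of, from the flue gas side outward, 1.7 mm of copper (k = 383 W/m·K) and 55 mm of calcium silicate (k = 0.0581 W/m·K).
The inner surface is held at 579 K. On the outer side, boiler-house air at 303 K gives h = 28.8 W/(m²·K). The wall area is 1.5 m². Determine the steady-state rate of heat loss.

Q ≈ 422 W

Using the resistance-network approach (series):
R_copper = L/(kA) = 0.0017/(383×1.5) = 2.959×10^-6 K/W
R_calcium silicate = L/(kA) = 0.055/(0.0581×1.5) = 0.6311 K/W
R_outer film = 1/(h_o·A) = 1/(28.8×1.5) = 0.02315 K/W
R_total = 0.6542 K/W
Q = ΔT / R_total = 276 / 0.6542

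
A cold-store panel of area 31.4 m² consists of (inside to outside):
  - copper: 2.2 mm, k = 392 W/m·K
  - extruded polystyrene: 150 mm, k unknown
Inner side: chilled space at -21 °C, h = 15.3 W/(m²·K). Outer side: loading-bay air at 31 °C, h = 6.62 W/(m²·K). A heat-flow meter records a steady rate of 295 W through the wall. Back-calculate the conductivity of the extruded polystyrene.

k ≈ 0.0282 W/(m·K)

Series thermal resistances:
R_inner film = 1/(h_i·A) = 1/(15.3×31.4) = 0.002082 K/W
R_copper = L/(kA) = 0.0022/(392×31.4) = 1.787×10^-7 K/W
R_outer film = 1/(h_o·A) = 1/(6.62×31.4) = 0.004811 K/W
Sum of known resistances R_other = 0.006892 K/W
Total R = ΔT/Q = 52/295 = 0.1763 K/W
R_extruded polystyrene = R_total − R_other = 0.1694 K/W
k = L/(R·A) = 0.15/(0.1694×31.4)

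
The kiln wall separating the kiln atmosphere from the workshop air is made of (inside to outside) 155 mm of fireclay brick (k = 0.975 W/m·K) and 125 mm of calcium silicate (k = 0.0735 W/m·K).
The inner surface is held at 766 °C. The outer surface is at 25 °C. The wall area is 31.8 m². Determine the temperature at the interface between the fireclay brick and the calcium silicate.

Thermal resistances in series:
R_fireclay brick = L/(kA) = 0.155/(0.975×31.8) = 0.004999 K/W
R_calcium silicate = L/(kA) = 0.125/(0.0735×31.8) = 0.05348 K/W
R_total = 0.05848 K/W;  Q = ΔT/R_total = 741/0.05848 = 12670 W
T_interface = T_inner − Q·ΣR(inner→interface) = 766 − 12700×0.004999

T ≈ 703 °C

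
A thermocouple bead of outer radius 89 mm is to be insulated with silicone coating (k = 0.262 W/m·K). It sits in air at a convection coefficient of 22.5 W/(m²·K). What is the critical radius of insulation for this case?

r_cr ≈ 23.3 mm

For a sphere r_cr = 2k/h = 2×0.262/22.5
r_cr = 23.3 mm; since the bare radius (89 mm) is above r_cr, any added insulation will reduce heat loss.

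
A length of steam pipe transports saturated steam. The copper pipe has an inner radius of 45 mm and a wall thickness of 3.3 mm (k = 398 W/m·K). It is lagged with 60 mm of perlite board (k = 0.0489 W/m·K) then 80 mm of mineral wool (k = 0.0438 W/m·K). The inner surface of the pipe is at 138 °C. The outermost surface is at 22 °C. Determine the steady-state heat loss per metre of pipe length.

q′ ≈ 25 W/m

Radial resistances (cylindrical: R_cond = ln(r_o/r_i)/(2πkL), R_conv = 1/(h·2πrL)):
R_copper pipe wall = ln(48.3/45)/(2π×398×1) = 2.83×10^-5 K/W
R_perlite board = ln(108.3/48.3)/(2π×0.0489×1) = 2.628 K/W
R_mineral wool = ln(188.3/108.3)/(2π×0.0438×1) = 2.01 K/W
R_total = 4.638 K/W
Q = ΔT/R_total = 116/4.638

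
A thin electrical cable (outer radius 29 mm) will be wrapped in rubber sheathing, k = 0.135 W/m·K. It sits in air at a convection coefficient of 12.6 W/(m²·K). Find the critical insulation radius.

r_cr ≈ 10.7 mm

For a cylinder r_cr = k/h = 0.135/12.6
r_cr = 10.7 mm; since the bare radius (29 mm) is above r_cr, any added insulation will reduce heat loss.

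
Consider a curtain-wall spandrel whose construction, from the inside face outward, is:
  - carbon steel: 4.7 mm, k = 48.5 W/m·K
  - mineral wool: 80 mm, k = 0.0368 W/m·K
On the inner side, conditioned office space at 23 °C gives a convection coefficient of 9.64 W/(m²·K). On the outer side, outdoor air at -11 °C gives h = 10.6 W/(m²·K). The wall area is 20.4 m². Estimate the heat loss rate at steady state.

Using the resistance-network approach (series):
R_inner film = 1/(h_i·A) = 1/(9.64×20.4) = 0.005085 K/W
R_carbon steel = L/(kA) = 0.0047/(48.5×20.4) = 4.75×10^-6 K/W
R_mineral wool = L/(kA) = 0.08/(0.0368×20.4) = 0.1066 K/W
R_outer film = 1/(h_o·A) = 1/(10.6×20.4) = 0.004624 K/W
R_total = 0.1163 K/W
Q = ΔT / R_total = 34 / 0.1163

Q ≈ 292 W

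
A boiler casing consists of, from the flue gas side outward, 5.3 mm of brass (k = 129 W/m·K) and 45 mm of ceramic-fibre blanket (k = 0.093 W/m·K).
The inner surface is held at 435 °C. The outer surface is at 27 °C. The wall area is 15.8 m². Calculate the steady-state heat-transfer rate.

Q ≈ 13300 W

Using the resistance-network approach (series):
R_brass = L/(kA) = 0.0053/(129×15.8) = 2.6×10^-6 K/W
R_ceramic-fibre blanket = L/(kA) = 0.045/(0.093×15.8) = 0.03062 K/W
R_total = 0.03063 K/W
Q = ΔT / R_total = 408 / 0.03063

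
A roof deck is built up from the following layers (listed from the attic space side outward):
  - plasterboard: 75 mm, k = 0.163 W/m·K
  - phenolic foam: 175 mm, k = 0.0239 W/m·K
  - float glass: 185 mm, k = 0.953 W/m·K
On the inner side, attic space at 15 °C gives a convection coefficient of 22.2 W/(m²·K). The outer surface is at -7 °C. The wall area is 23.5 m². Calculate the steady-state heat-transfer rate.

Q ≈ 64.5 W

Model the wall as resistances in series:
R_inner film = 1/(h_i·A) = 1/(22.2×23.5) = 0.001917 K/W
R_plasterboard = L/(kA) = 0.075/(0.163×23.5) = 0.01958 K/W
R_phenolic foam = L/(kA) = 0.175/(0.0239×23.5) = 0.3116 K/W
R_float glass = L/(kA) = 0.185/(0.953×23.5) = 0.008261 K/W
R_total = 0.3413 K/W
Q = ΔT / R_total = 22 / 0.3413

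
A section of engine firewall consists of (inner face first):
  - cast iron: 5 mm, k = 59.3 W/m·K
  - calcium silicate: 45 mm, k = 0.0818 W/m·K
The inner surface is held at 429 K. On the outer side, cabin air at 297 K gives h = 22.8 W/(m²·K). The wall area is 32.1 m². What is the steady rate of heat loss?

Q ≈ 7130 W

Thermal resistances in series:
R_cast iron = L/(kA) = 0.005/(59.3×32.1) = 2.627×10^-6 K/W
R_calcium silicate = L/(kA) = 0.045/(0.0818×32.1) = 0.01714 K/W
R_outer film = 1/(h_o·A) = 1/(22.8×32.1) = 0.001366 K/W
R_total = 0.01851 K/W
Q = ΔT / R_total = 132 / 0.01851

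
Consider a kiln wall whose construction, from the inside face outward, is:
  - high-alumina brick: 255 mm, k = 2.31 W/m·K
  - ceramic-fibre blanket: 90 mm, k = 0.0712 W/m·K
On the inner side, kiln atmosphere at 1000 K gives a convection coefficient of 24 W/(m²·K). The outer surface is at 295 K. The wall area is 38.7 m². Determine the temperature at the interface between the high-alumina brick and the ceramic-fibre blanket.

Thermal resistances in series:
R_inner film = 1/(h_i·A) = 1/(24×38.7) = 0.001077 K/W
R_high-alumina brick = L/(kA) = 0.255/(2.31×38.7) = 0.002852 K/W
R_ceramic-fibre blanket = L/(kA) = 0.09/(0.0712×38.7) = 0.03266 K/W
R_total = 0.03659 K/W;  Q = ΔT/R_total = 705/0.03659 = 19270 W
T_interface = T_inner − Q·ΣR(inner→interface) = 1000 − 19300×0.003929

T ≈ 924 K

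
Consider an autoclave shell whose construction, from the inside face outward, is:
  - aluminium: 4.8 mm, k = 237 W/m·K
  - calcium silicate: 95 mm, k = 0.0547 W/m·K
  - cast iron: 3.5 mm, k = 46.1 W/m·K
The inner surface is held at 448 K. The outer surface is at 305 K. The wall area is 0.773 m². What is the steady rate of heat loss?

Q ≈ 63.6 W

Series thermal resistances:
R_aluminium = L/(kA) = 0.0048/(237×0.773) = 2.62×10^-5 K/W
R_calcium silicate = L/(kA) = 0.095/(0.0547×0.773) = 2.247 K/W
R_cast iron = L/(kA) = 0.0035/(46.1×0.773) = 9.822×10^-5 K/W
R_total = 2.247 K/W
Q = ΔT / R_total = 143 / 2.247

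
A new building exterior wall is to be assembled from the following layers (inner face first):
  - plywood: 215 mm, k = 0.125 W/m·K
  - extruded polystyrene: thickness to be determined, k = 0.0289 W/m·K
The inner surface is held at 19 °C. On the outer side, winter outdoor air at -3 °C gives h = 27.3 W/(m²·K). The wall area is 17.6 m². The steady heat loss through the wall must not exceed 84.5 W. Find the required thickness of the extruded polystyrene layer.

Series thermal resistances:
R_plywood = L/(kA) = 0.215/(0.125×17.6) = 0.09773 K/W
R_outer film = 1/(h_o·A) = 1/(27.3×17.6) = 0.002081 K/W
Sum of the known resistances R_other = 0.09981 K/W
Required total resistance R_tot = ΔT/Q_allow = 22/84.5 = 0.2604 K/W
R_extruded polystyrene = R_tot − R_other = 0.1605 K/W
L = R·k·A = 0.1605×0.0289×17.6

L ≈ 81.7 mm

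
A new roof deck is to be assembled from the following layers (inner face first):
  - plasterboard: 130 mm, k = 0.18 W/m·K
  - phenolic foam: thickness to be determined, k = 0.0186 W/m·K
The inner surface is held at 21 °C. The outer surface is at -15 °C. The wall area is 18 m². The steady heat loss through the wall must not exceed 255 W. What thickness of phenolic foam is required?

Series thermal resistances:
R_plasterboard = L/(kA) = 0.13/(0.18×18) = 0.04012 K/W
Sum of the known resistances R_other = 0.04012 K/W
Required total resistance R_tot = ΔT/Q_allow = 36/255 = 0.1412 K/W
R_phenolic foam = R_tot − R_other = 0.1011 K/W
L = R·k·A = 0.1011×0.0186×18

L ≈ 33.8 mm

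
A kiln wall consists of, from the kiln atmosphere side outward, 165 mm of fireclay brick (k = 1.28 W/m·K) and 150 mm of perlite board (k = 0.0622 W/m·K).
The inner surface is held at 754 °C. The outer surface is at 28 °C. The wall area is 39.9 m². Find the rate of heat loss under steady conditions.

Using the resistance-network approach (series):
R_fireclay brick = L/(kA) = 0.165/(1.28×39.9) = 0.003231 K/W
R_perlite board = L/(kA) = 0.15/(0.0622×39.9) = 0.06044 K/W
R_total = 0.06367 K/W
Q = ΔT / R_total = 726 / 0.06367

Q ≈ 11400 W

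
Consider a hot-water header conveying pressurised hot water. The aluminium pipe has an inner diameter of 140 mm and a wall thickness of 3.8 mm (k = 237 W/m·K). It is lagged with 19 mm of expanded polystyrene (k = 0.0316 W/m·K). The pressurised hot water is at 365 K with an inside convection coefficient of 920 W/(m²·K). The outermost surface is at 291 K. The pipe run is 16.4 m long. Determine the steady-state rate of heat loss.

Q ≈ 1050 W

Radial resistances (cylindrical: R_cond = ln(r_o/r_i)/(2πkL), R_conv = 1/(h·2πrL)):
R_inner film = 1/(h_i·2πr₁L) = 1/(920×2π×0.07×16.4) = 1.507×10^-4 K/W
R_aluminium pipe wall = ln(73.8/70)/(2π×237×16.4) = 2.165×10^-6 K/W
R_expanded polystyrene = ln(92.8/73.8)/(2π×0.0316×16.4) = 0.07035 K/W
R_total = 0.07051 K/W
Q = ΔT/R_total = 74/0.07051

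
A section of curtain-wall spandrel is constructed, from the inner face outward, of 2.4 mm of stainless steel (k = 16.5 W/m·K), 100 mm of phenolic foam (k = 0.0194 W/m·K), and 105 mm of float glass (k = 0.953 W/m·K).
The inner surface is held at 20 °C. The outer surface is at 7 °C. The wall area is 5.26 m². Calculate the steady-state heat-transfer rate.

Q ≈ 13 W

Using the resistance-network approach (series):
R_stainless steel = L/(kA) = 0.0024/(16.5×5.26) = 2.765×10^-5 K/W
R_phenolic foam = L/(kA) = 0.1/(0.0194×5.26) = 0.98 K/W
R_float glass = L/(kA) = 0.105/(0.953×5.26) = 0.02095 K/W
R_total = 1.001 K/W
Q = ΔT / R_total = 13 / 1.001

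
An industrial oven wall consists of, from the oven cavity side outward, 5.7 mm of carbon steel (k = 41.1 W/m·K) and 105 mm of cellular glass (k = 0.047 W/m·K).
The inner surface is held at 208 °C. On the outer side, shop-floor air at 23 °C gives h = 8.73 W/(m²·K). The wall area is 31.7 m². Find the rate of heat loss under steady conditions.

Q ≈ 2500 W

Thermal resistances in series:
R_carbon steel = L/(kA) = 0.0057/(41.1×31.7) = 4.375×10^-6 K/W
R_cellular glass = L/(kA) = 0.105/(0.047×31.7) = 0.07047 K/W
R_outer film = 1/(h_o·A) = 1/(8.73×31.7) = 0.003613 K/W
R_total = 0.07409 K/W
Q = ΔT / R_total = 185 / 0.07409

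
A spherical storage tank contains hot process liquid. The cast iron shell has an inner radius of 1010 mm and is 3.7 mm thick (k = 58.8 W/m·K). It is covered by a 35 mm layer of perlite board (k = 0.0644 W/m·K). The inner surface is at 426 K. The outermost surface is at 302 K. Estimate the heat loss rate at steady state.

Q ≈ 3050 W

Spherical conduction: R = (1/r_in − 1/r_out)/(4πk) per layer; series-sum.
R_cast iron shell = (1/1.01 − 1/1.0137)/(4π×58.8) = 4.891×10^-6 K/W
R_perlite board = (1/1.0137 − 1/1.0487)/(4π×0.0644) = 0.04068 K/W
R_total = 0.04069 K/W
Q = ΔT/R_total = 124/0.04069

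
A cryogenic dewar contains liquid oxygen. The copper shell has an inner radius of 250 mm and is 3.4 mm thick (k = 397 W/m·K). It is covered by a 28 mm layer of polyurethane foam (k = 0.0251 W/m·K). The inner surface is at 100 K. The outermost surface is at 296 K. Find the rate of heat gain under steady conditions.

Radial (spherical) resistances in series:
R_copper shell = (1/0.25 − 1/0.2534)/(4π×397) = 1.076×10^-5 K/W
R_polyurethane foam = (1/0.2534 − 1/0.2814)/(4π×0.0251) = 1.245 K/W
R_total = 1.245 K/W
Q = ΔT/R_total = 196/1.245

Q ≈ 157 W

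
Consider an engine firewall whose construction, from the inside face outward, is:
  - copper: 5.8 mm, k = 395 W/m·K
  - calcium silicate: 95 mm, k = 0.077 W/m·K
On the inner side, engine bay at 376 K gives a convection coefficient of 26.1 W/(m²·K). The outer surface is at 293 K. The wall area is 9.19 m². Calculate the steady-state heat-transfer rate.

Q ≈ 600 W

Model the wall as resistances in series:
R_inner film = 1/(h_i·A) = 1/(26.1×9.19) = 0.004169 K/W
R_copper = L/(kA) = 0.0058/(395×9.19) = 1.598×10^-6 K/W
R_calcium silicate = L/(kA) = 0.095/(0.077×9.19) = 0.1343 K/W
R_total = 0.1384 K/W
Q = ΔT / R_total = 83 / 0.1384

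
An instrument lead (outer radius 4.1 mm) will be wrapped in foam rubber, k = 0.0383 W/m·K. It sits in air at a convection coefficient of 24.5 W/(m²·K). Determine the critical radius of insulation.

For a cylinder r_cr = k/h = 0.0383/24.5
r_cr = 1.56 mm; since the bare radius (4.1 mm) is above r_cr, any added insulation will reduce heat loss.

r_cr ≈ 1.56 mm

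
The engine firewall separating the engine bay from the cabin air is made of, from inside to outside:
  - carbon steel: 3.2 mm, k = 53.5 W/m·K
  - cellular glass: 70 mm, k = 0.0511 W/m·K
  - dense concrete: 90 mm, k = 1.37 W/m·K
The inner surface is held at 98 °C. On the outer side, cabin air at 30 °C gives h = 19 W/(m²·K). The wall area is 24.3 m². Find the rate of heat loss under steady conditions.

Q ≈ 1110 W

Using the resistance-network approach (series):
R_carbon steel = L/(kA) = 0.0032/(53.5×24.3) = 2.461×10^-6 K/W
R_cellular glass = L/(kA) = 0.07/(0.0511×24.3) = 0.05637 K/W
R_dense concrete = L/(kA) = 0.09/(1.37×24.3) = 0.002703 K/W
R_outer film = 1/(h_o·A) = 1/(19×24.3) = 0.002166 K/W
R_total = 0.06124 K/W
Q = ΔT / R_total = 68 / 0.06124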